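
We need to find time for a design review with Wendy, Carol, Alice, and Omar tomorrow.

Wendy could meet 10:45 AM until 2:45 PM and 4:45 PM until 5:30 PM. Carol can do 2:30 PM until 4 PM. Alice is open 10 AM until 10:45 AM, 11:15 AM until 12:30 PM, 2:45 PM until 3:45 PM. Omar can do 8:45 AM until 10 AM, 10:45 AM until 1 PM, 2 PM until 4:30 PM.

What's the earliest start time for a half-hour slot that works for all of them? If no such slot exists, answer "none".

none

Wendy ∩ Carol: 14:30-14:45.
Wendy ∩ Carol ∩ Alice: ∅.
Wendy ∩ Carol ∩ Alice ∩ Omar: ∅.
There is no time when everyone is free.
No common window is at least 30 minutes long.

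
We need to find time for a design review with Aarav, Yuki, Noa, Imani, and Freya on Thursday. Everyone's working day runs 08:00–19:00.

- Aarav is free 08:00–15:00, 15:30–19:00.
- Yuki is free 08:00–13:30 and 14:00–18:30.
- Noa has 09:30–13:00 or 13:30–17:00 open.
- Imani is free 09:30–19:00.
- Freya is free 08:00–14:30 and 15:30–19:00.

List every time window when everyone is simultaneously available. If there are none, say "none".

09:30-13:00, 14:00-14:30, 15:30-17:00

Aarav ∩ Yuki: 08:00-13:30, 14:00-15:00, 15:30-18:30.
Aarav ∩ Yuki ∩ Noa: 09:30-13:00, 14:00-15:00, 15:30-17:00.
Aarav ∩ Yuki ∩ Noa ∩ Imani: 09:30-13:00, 14:00-15:00, 15:30-17:00.
Aarav ∩ Yuki ∩ Noa ∩ Imani ∩ Freya: 09:30-13:00, 14:00-14:30, 15:30-17:00.
Those are the intersection windows.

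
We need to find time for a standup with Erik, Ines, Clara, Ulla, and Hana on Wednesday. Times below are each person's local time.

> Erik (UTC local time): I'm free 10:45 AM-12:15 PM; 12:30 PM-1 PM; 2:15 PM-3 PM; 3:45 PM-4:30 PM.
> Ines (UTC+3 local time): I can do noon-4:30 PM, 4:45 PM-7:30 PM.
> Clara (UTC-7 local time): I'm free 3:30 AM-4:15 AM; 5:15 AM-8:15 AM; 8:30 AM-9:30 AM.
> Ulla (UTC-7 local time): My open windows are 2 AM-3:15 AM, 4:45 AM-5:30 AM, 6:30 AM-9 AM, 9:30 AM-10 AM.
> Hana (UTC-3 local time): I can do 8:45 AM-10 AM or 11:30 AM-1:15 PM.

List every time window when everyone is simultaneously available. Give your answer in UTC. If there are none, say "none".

14:30-15:00, 15:45-16:00

Erik in UTC: 10:45-12:15, 12:30-13:00, 14:15-15:00, 15:45-16:30.
Ines in UTC: 09:00-13:30, 13:45-16:30 (subtract 3h to convert from UTC+3).
Clara in UTC: 10:30-11:15, 12:15-15:15, 15:30-16:30 (add 7h to convert from UTC-7).
Ulla in UTC: 09:00-10:15, 11:45-12:30, 13:30-16:00, 16:30-17:00 (add 7h to convert from UTC-7).
Hana in UTC: 11:45-13:00, 14:30-16:15 (add 3h to convert from UTC-3).
Erik ∩ Ines: 10:45-12:15, 12:30-13:00, 14:15-15:00, 15:45-16:30.
Erik ∩ Ines ∩ Clara: 10:45-11:15, 12:30-13:00, 14:15-15:00, 15:45-16:30.
Erik ∩ Ines ∩ Clara ∩ Ulla: 14:15-15:00, 15:45-16:00.
Erik ∩ Ines ∩ Clara ∩ Ulla ∩ Hana: 14:30-15:00, 15:45-16:00.
So the common availability across everyone is 14:30-15:00, 15:45-16:00.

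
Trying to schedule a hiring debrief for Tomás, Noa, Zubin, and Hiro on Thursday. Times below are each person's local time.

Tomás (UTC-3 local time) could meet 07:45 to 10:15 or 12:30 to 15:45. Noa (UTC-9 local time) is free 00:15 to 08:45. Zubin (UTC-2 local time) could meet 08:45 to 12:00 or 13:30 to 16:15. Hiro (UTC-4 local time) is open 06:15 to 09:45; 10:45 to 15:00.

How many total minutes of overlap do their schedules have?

Tomás in UTC: 10:45-13:15, 15:30-18:45 (add 3h to convert from UTC-3).
Noa in UTC: 09:15-17:45 (add 9h to convert from UTC-9).
Zubin in UTC: 10:45-14:00, 15:30-18:15 (add 2h to convert from UTC-2).
Hiro in UTC: 10:15-13:45, 14:45-19:00 (add 4h to convert from UTC-4).
Tomás ∩ Noa: 10:45-13:15, 15:30-17:45.
Tomás ∩ Noa ∩ Zubin: 10:45-13:15, 15:30-17:45.
Tomás ∩ Noa ∩ Zubin ∩ Hiro: 10:45-13:15, 15:30-17:45.
So the common availability across everyone is 10:45-13:15, 15:30-17:45.
Summing the common windows: 150 + 135 = 285 minutes.

285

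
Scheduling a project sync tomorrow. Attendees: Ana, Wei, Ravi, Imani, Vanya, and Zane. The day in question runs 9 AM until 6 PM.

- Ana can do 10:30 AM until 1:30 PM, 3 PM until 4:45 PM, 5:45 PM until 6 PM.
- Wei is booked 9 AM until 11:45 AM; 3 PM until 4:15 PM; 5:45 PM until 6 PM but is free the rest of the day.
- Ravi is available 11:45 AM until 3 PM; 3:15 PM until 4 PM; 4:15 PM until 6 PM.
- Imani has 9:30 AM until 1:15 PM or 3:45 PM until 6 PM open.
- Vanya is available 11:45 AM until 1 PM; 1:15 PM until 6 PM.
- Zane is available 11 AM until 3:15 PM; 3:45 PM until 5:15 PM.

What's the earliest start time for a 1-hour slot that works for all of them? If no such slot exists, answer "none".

11:45

Ana free: 10:30-13:30, 15:00-16:45, 17:45-18:00.
Wei free: 11:45-15:00, 16:15-17:45 (invert busy blocks within the working day).
Ravi free: 11:45-15:00, 15:15-16:00, 16:15-18:00.
Imani free: 09:30-13:15, 15:45-18:00.
Vanya free: 11:45-13:00, 13:15-18:00.
Zane free: 11:00-15:15, 15:45-17:15.
Ana ∩ Wei: 11:45-13:30, 16:15-16:45.
Ana ∩ Wei ∩ Ravi: 11:45-13:30, 16:15-16:45.
Ana ∩ Wei ∩ Ravi ∩ Imani: 11:45-13:15, 16:15-16:45.
Ana ∩ Wei ∩ Ravi ∩ Imani ∩ Vanya: 11:45-13:00, 16:15-16:45.
Ana ∩ Wei ∩ Ravi ∩ Imani ∩ Vanya ∩ Zane: 11:45-13:00, 16:15-16:45.
The first common window of at least 60 minutes is 11:45-13:00, so the earliest start is 11:45.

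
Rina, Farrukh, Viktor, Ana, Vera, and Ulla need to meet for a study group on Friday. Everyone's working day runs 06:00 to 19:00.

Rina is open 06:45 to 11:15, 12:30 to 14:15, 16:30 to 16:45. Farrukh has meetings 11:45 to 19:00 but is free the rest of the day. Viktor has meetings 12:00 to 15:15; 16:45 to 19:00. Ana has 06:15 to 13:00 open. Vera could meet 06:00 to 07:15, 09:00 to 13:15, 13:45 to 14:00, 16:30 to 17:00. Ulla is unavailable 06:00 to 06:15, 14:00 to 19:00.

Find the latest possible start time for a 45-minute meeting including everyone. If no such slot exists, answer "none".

Rina free: 06:45-11:15, 12:30-14:15, 16:30-16:45.
Farrukh free: 06:00-11:45 (invert busy blocks within the working day).
Viktor free: 06:00-12:00, 15:15-16:45 (invert busy blocks within the working day).
Ana free: 06:15-13:00.
Vera free: 06:00-07:15, 09:00-13:15, 13:45-14:00, 16:30-17:00.
Ulla free: 06:15-14:00 (invert busy blocks within the working day).
Rina ∩ Farrukh: 06:45-11:15.
Rina ∩ Farrukh ∩ Viktor: 06:45-11:15.
Rina ∩ Farrukh ∩ Viktor ∩ Ana: 06:45-11:15.
Rina ∩ Farrukh ∩ Viktor ∩ Ana ∩ Vera: 06:45-07:15, 09:00-11:15.
Rina ∩ Farrukh ∩ Viktor ∩ Ana ∩ Vera ∩ Ulla: 06:45-07:15, 09:00-11:15.
So the common availability across everyone is 06:45-07:15, 09:00-11:15.
The last common window of at least 45 minutes is 09:00-11:15; a 45-minute meeting can start as late as 10:30 and still end by 11:15.

10:30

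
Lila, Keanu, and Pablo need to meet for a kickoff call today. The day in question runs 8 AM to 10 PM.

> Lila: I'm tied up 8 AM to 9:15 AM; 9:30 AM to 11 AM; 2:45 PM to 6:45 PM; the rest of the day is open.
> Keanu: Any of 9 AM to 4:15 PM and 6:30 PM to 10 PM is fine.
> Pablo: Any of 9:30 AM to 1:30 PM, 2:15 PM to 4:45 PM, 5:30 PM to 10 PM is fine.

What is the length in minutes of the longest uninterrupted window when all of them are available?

195

Lila free: 09:15-09:30, 11:00-14:45, 18:45-22:00 (invert busy blocks within the working day).
Keanu free: 09:00-16:15, 18:30-22:00.
Pablo free: 09:30-13:30, 14:15-16:45, 17:30-22:00.
Lila ∩ Keanu: 09:15-09:30, 11:00-14:45, 18:45-22:00.
Lila ∩ Keanu ∩ Pablo: 11:00-13:30, 14:15-14:45, 18:45-22:00.
The longest is 18:45-22:00 at 195 minutes.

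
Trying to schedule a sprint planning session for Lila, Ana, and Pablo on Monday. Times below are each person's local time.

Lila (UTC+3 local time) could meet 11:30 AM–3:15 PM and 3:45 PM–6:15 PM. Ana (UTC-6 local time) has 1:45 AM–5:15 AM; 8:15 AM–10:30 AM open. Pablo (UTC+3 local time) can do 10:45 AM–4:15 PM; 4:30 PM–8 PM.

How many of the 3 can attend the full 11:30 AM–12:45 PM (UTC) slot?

1

Lila in UTC: 08:30-12:15, 12:45-15:15 (subtract 3h to convert from UTC+3).
Ana in UTC: 07:45-11:15, 14:15-16:30 (add 6h to convert from UTC-6).
Pablo in UTC: 07:45-13:15, 13:30-17:00 (subtract 3h to convert from UTC+3).
Pablo can make the full 11:30-12:45 slot — that's 1.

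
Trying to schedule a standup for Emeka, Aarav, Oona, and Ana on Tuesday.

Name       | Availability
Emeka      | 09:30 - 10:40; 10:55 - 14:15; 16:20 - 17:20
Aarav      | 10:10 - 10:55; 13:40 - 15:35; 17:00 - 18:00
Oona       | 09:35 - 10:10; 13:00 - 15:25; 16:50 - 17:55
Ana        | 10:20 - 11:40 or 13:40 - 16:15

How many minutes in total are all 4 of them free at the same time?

Emeka ∩ Aarav: 10:10-10:40, 13:40-14:15, 17:00-17:20.
Emeka ∩ Aarav ∩ Oona: 13:40-14:15, 17:00-17:20.
Emeka ∩ Aarav ∩ Oona ∩ Ana: 13:40-14:15.
Those are the intersection windows.
That's a single block of 35 minutes.

35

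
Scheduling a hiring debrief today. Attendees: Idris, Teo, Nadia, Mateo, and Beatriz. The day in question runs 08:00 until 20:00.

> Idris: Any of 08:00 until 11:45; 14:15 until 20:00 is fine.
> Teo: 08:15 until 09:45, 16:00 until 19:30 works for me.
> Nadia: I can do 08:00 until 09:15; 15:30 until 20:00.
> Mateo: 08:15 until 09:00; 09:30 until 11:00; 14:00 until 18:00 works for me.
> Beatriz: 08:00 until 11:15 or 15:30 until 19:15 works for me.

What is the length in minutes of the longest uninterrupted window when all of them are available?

120

Idris ∩ Teo: 08:15-09:45, 16:00-19:30.
Idris ∩ Teo ∩ Nadia: 08:15-09:15, 16:00-19:30.
Idris ∩ Teo ∩ Nadia ∩ Mateo: 08:15-09:00, 16:00-18:00.
Idris ∩ Teo ∩ Nadia ∩ Mateo ∩ Beatriz: 08:15-09:00, 16:00-18:00.
The longest is 16:00-18:00 at 120 minutes.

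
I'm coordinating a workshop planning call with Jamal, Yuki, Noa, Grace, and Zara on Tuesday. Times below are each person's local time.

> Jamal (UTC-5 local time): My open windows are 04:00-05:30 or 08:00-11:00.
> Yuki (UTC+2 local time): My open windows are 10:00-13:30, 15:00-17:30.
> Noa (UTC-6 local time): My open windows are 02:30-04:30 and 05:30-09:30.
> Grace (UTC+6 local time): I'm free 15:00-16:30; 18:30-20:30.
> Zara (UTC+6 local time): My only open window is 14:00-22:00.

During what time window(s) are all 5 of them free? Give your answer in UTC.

Jamal in UTC: 09:00-10:30, 13:00-16:00 (add 5h to convert from UTC-5).
Yuki in UTC: 08:00-11:30, 13:00-15:30 (subtract 2h to convert from UTC+2).
Noa in UTC: 08:30-10:30, 11:30-15:30 (add 6h to convert from UTC-6).
Grace in UTC: 09:00-10:30, 12:30-14:30 (subtract 6h to convert from UTC+6).
Zara in UTC: 08:00-16:00 (subtract 6h to convert from UTC+6).
Jamal ∩ Yuki: 09:00-10:30, 13:00-15:30.
Jamal ∩ Yuki ∩ Noa: 09:00-10:30, 13:00-15:30.
Jamal ∩ Yuki ∩ Noa ∩ Grace: 09:00-10:30, 13:00-14:30.
Jamal ∩ Yuki ∩ Noa ∩ Grace ∩ Zara: 09:00-10:30, 13:00-14:30.

09:00-10:30, 13:00-14:30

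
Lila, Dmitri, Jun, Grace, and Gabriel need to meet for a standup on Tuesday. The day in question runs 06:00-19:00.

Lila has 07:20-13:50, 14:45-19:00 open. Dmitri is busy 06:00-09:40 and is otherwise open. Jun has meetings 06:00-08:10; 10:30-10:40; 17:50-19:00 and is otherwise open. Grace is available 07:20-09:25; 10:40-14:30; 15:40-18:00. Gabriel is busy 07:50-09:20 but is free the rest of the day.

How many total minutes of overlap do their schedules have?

Lila free: 07:20-13:50, 14:45-19:00.
Dmitri free: 09:40-19:00 (invert busy blocks within the working day).
Jun free: 08:10-10:30, 10:40-17:50 (invert busy blocks within the working day).
Grace free: 07:20-09:25, 10:40-14:30, 15:40-18:00.
Gabriel free: 06:00-07:50, 09:20-19:00 (invert busy blocks within the working day).
Lila ∩ Dmitri: 09:40-13:50, 14:45-19:00.
Lila ∩ Dmitri ∩ Jun: 09:40-10:30, 10:40-13:50, 14:45-17:50.
Lila ∩ Dmitri ∩ Jun ∩ Grace: 10:40-13:50, 15:40-17:50.
Lila ∩ Dmitri ∩ Jun ∩ Grace ∩ Gabriel: 10:40-13:50, 15:40-17:50.
Those are the intersection windows.
Summing the common windows: 190 + 130 = 320 minutes.

320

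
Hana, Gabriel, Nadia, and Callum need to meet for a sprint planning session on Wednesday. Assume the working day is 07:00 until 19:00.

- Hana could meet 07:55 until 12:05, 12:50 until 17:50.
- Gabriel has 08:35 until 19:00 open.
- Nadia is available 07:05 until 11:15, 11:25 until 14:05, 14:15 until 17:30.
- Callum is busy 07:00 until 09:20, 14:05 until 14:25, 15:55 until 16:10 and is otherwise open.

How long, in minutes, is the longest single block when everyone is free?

Hana free: 07:55-12:05, 12:50-17:50.
Gabriel free: 08:35-19:00.
Nadia free: 07:05-11:15, 11:25-14:05, 14:15-17:30.
Callum free: 09:20-14:05, 14:25-15:55, 16:10-19:00 (invert busy blocks within the working day).
Hana ∩ Gabriel: 08:35-12:05, 12:50-17:50.
Hana ∩ Gabriel ∩ Nadia: 08:35-11:15, 11:25-12:05, 12:50-14:05, 14:15-17:30.
Hana ∩ Gabriel ∩ Nadia ∩ Callum: 09:20-11:15, 11:25-12:05, 12:50-14:05, 14:25-15:55, 16:10-17:30.
The longest is 09:20-11:15 at 115 minutes.

115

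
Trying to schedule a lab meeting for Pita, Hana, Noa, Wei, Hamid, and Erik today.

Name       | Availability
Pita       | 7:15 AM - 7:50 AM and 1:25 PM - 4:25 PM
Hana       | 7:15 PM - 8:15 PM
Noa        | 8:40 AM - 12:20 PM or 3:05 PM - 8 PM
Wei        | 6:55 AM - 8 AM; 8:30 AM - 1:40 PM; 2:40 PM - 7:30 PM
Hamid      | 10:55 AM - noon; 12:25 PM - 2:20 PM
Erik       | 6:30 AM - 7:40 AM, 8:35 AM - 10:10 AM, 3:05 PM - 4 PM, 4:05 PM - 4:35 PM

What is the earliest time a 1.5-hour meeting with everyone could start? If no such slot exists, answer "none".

Pita ∩ Hana: ∅.
Pita ∩ Hana ∩ Noa: ∅.
Pita ∩ Hana ∩ Noa ∩ Wei: ∅.
Pita ∩ Hana ∩ Noa ∩ Wei ∩ Hamid: ∅.
Pita ∩ Hana ∩ Noa ∩ Wei ∩ Hamid ∩ Erik: ∅.
There is no time when everyone is free.
No common window is at least 90 minutes long.

none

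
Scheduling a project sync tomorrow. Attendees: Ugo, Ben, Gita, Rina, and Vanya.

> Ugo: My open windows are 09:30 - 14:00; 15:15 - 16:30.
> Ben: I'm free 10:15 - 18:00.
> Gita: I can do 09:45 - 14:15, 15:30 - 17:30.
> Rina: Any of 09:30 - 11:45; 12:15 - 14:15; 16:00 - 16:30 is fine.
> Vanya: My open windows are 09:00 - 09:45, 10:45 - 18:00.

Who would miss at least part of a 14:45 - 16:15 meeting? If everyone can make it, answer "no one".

Ugo: not fully free for 14:45-16:15. Ben: free for 14:45-16:15. Gita: not fully free for 14:45-16:15. Rina: not fully free for 14:45-16:15. Vanya: free for 14:45-16:15.

Gita, Rina, Ugo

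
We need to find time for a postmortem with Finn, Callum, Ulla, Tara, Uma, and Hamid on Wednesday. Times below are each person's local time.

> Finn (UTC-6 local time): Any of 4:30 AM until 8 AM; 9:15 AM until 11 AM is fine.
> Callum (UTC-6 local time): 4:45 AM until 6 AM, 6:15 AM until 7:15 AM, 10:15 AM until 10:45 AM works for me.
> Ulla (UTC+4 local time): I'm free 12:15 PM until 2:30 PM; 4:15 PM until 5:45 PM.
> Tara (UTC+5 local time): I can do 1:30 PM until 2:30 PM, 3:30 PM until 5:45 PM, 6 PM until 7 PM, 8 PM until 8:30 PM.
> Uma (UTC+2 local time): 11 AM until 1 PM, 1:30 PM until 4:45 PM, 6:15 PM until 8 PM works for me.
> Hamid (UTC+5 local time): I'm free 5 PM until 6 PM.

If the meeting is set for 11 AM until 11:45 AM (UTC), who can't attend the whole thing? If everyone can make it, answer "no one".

Hamid, Ulla, Uma

Finn in UTC: 10:30-14:00, 15:15-17:00 (add 6h to convert from UTC-6).
Callum in UTC: 10:45-12:00, 12:15-13:15, 16:15-16:45 (add 6h to convert from UTC-6).
Ulla in UTC: 08:15-10:30, 12:15-13:45 (subtract 4h to convert from UTC+4).
Tara in UTC: 08:30-09:30, 10:30-12:45, 13:00-14:00, 15:00-15:30 (subtract 5h to convert from UTC+5).
Uma in UTC: 09:00-11:00, 11:30-14:45, 16:15-18:00 (subtract 2h to convert from UTC+2).
Hamid in UTC: 12:00-13:00 (subtract 5h to convert from UTC+5).
Finn: free for 11:00-11:45. Callum: free for 11:00-11:45. Ulla: not fully free for 11:00-11:45. Tara: free for 11:00-11:45. Uma: not fully free for 11:00-11:45. Hamid: not fully free for 11:00-11:45.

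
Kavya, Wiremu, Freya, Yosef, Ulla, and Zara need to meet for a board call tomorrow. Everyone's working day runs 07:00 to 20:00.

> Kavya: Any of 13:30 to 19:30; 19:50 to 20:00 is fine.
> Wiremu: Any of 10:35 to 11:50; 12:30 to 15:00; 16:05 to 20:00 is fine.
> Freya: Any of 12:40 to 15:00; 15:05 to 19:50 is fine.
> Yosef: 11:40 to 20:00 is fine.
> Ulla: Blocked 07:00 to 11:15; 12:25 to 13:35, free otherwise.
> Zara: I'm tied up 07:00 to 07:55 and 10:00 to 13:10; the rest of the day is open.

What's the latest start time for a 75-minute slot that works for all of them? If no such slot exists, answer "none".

Kavya free: 13:30-19:30, 19:50-20:00.
Wiremu free: 10:35-11:50, 12:30-15:00, 16:05-20:00.
Freya free: 12:40-15:00, 15:05-19:50.
Yosef free: 11:40-20:00.
Ulla free: 11:15-12:25, 13:35-20:00 (invert busy blocks within the working day).
Zara free: 07:55-10:00, 13:10-20:00 (invert busy blocks within the working day).
Kavya ∩ Wiremu: 13:30-15:00, 16:05-19:30, 19:50-20:00.
Kavya ∩ Wiremu ∩ Freya: 13:30-15:00, 16:05-19:30.
Kavya ∩ Wiremu ∩ Freya ∩ Yosef: 13:30-15:00, 16:05-19:30.
Kavya ∩ Wiremu ∩ Freya ∩ Yosef ∩ Ulla: 13:35-15:00, 16:05-19:30.
Kavya ∩ Wiremu ∩ Freya ∩ Yosef ∩ Ulla ∩ Zara: 13:35-15:00, 16:05-19:30.
The last common window of at least 75 minutes is 16:05-19:30; a 75-minute meeting can start as late as 18:15 and still end by 19:30.

18:15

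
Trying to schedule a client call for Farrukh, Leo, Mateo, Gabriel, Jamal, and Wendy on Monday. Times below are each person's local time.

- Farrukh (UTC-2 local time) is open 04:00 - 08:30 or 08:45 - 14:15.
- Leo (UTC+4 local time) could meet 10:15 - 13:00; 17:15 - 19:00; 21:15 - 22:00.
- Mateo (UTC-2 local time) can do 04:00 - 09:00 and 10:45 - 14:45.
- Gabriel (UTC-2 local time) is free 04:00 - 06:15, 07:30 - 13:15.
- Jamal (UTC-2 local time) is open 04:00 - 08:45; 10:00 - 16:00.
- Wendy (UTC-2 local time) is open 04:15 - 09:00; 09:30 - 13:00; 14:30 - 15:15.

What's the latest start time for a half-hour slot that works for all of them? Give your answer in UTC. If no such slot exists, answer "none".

Farrukh in UTC: 06:00-10:30, 10:45-16:15 (add 2h to convert from UTC-2).
Leo in UTC: 06:15-09:00, 13:15-15:00, 17:15-18:00 (subtract 4h to convert from UTC+4).
Mateo in UTC: 06:00-11:00, 12:45-16:45 (add 2h to convert from UTC-2).
Gabriel in UTC: 06:00-08:15, 09:30-15:15 (add 2h to convert from UTC-2).
Jamal in UTC: 06:00-10:45, 12:00-18:00 (add 2h to convert from UTC-2).
Wendy in UTC: 06:15-11:00, 11:30-15:00, 16:30-17:15 (add 2h to convert from UTC-2).
Farrukh ∩ Leo: 06:15-09:00, 13:15-15:00.
Farrukh ∩ Leo ∩ Mateo: 06:15-09:00, 13:15-15:00.
Farrukh ∩ Leo ∩ Mateo ∩ Gabriel: 06:15-08:15, 13:15-15:00.
Farrukh ∩ Leo ∩ Mateo ∩ Gabriel ∩ Jamal: 06:15-08:15, 13:15-15:00.
Farrukh ∩ Leo ∩ Mateo ∩ Gabriel ∩ Jamal ∩ Wendy: 06:15-08:15, 13:15-15:00.
So the common availability across everyone is 06:15-08:15, 13:15-15:00.
The last common window of at least 30 minutes is 13:15-15:00; a 30-minute meeting can start as late as 14:30 and still end by 15:00.

14:30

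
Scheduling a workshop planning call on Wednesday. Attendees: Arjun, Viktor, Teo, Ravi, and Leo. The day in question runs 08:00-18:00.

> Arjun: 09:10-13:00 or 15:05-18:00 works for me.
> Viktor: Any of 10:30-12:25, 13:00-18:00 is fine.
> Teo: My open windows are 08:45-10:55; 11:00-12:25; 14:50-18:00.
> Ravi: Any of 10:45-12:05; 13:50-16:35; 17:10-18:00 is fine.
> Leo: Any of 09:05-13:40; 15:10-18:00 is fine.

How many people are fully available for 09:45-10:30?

3

Arjun, Teo, and Leo can make the full 09:45-10:30 slot — that's 3.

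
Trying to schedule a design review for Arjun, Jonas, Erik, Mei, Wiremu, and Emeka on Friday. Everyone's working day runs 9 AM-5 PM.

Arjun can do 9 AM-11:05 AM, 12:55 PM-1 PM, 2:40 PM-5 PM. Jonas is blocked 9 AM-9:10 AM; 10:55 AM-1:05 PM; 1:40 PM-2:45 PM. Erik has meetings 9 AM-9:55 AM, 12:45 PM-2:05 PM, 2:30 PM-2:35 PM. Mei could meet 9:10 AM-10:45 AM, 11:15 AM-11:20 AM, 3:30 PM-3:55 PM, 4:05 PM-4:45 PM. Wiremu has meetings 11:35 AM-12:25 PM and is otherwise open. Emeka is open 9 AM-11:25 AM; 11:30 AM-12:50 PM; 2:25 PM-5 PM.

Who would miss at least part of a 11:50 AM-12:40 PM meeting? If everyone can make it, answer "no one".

Arjun, Jonas, Mei, Wiremu

Arjun free: 09:00-11:05, 12:55-13:00, 14:40-17:00.
Jonas free: 09:10-10:55, 13:05-13:40, 14:45-17:00 (invert busy blocks within the working day).
Erik free: 09:55-12:45, 14:05-14:30, 14:35-17:00 (invert busy blocks within the working day).
Mei free: 09:10-10:45, 11:15-11:20, 15:30-15:55, 16:05-16:45.
Wiremu free: 09:00-11:35, 12:25-17:00 (invert busy blocks within the working day).
Emeka free: 09:00-11:25, 11:30-12:50, 14:25-17:00.
Arjun: not fully free for 11:50-12:40. Jonas: not fully free for 11:50-12:40. Erik: free for 11:50-12:40. Mei: not fully free for 11:50-12:40. Wiremu: not fully free for 11:50-12:40. Emeka: free for 11:50-12:40.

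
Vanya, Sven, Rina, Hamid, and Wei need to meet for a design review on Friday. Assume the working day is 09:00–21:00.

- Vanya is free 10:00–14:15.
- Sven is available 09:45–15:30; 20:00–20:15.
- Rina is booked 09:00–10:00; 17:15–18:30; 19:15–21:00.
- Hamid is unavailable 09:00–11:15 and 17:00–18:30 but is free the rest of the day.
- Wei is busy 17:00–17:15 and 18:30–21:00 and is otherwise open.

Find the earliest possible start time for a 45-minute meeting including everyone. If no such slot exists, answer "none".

11:15

Vanya free: 10:00-14:15.
Sven free: 09:45-15:30, 20:00-20:15.
Rina free: 10:00-17:15, 18:30-19:15 (invert busy blocks within the working day).
Hamid free: 11:15-17:00, 18:30-21:00 (invert busy blocks within the working day).
Wei free: 09:00-17:00, 17:15-18:30 (invert busy blocks within the working day).
Vanya ∩ Sven: 10:00-14:15.
Vanya ∩ Sven ∩ Rina: 10:00-14:15.
Vanya ∩ Sven ∩ Rina ∩ Hamid: 11:15-14:15.
Vanya ∩ Sven ∩ Rina ∩ Hamid ∩ Wei: 11:15-14:15.
The first common window of at least 45 minutes is 11:15-14:15, so the earliest start is 11:15.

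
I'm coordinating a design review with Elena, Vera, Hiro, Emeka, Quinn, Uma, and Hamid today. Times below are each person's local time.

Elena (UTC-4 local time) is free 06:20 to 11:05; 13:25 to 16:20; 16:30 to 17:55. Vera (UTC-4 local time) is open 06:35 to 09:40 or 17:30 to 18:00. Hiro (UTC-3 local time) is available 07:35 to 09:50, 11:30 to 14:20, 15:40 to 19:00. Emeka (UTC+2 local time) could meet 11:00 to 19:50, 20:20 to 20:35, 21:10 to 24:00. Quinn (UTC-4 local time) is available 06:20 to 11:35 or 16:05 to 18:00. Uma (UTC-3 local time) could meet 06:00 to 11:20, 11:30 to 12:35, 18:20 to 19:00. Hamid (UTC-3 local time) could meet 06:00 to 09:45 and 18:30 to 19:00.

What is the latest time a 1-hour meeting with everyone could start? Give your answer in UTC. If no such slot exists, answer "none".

11:45

Elena in UTC: 10:20-15:05, 17:25-20:20, 20:30-21:55 (add 4h to convert from UTC-4).
Vera in UTC: 10:35-13:40, 21:30-22:00 (add 4h to convert from UTC-4).
Hiro in UTC: 10:35-12:50, 14:30-17:20, 18:40-22:00 (add 3h to convert from UTC-3).
Emeka in UTC: 09:00-17:50, 18:20-18:35, 19:10-22:00 (subtract 2h to convert from UTC+2).
Quinn in UTC: 10:20-15:35, 20:05-22:00 (add 4h to convert from UTC-4).
Uma in UTC: 09:00-14:20, 14:30-15:35, 21:20-22:00 (add 3h to convert from UTC-3).
Hamid in UTC: 09:00-12:45, 21:30-22:00 (add 3h to convert from UTC-3).
Elena ∩ Vera: 10:35-13:40, 21:30-21:55.
Elena ∩ Vera ∩ Hiro: 10:35-12:50, 21:30-21:55.
Elena ∩ Vera ∩ Hiro ∩ Emeka: 10:35-12:50, 21:30-21:55.
Elena ∩ Vera ∩ Hiro ∩ Emeka ∩ Quinn: 10:35-12:50, 21:30-21:55.
Elena ∩ Vera ∩ Hiro ∩ Emeka ∩ Quinn ∩ Uma: 10:35-12:50, 21:30-21:55.
Elena ∩ Vera ∩ Hiro ∩ Emeka ∩ Quinn ∩ Uma ∩ Hamid: 10:35-12:45, 21:30-21:55.
Those are the intersection windows.
The last common window of at least 60 minutes is 10:35-12:45; a 60-minute meeting can start as late as 11:45 and still end by 12:45.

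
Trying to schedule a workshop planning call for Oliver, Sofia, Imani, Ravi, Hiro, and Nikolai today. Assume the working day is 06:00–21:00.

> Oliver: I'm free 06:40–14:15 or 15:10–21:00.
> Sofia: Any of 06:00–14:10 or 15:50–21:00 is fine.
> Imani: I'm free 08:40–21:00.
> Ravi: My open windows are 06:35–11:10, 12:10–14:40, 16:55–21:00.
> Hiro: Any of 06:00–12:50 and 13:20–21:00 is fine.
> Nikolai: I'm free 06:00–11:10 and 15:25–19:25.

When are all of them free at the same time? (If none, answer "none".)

08:40-11:10, 16:55-19:25

Oliver ∩ Sofia: 06:40-14:10, 15:50-21:00.
Oliver ∩ Sofia ∩ Imani: 08:40-14:10, 15:50-21:00.
Oliver ∩ Sofia ∩ Imani ∩ Ravi: 08:40-11:10, 12:10-14:10, 16:55-21:00.
Oliver ∩ Sofia ∩ Imani ∩ Ravi ∩ Hiro: 08:40-11:10, 12:10-12:50, 13:20-14:10, 16:55-21:00.
Oliver ∩ Sofia ∩ Imani ∩ Ravi ∩ Hiro ∩ Nikolai: 08:40-11:10, 16:55-19:25.
Those are the intersection windows.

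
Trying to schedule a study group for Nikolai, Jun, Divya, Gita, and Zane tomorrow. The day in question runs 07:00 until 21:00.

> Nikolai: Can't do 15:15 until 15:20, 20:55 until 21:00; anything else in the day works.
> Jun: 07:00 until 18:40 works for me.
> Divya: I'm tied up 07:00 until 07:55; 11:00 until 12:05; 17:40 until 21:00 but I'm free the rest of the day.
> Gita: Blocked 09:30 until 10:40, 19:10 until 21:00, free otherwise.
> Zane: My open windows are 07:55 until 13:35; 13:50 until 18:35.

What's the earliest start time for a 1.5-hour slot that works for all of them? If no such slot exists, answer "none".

07:55

Nikolai free: 07:00-15:15, 15:20-20:55 (invert busy blocks within the working day).
Jun free: 07:00-18:40.
Divya free: 07:55-11:00, 12:05-17:40 (invert busy blocks within the working day).
Gita free: 07:00-09:30, 10:40-19:10 (invert busy blocks within the working day).
Zane free: 07:55-13:35, 13:50-18:35.
Nikolai ∩ Jun: 07:00-15:15, 15:20-18:40.
Nikolai ∩ Jun ∩ Divya: 07:55-11:00, 12:05-15:15, 15:20-17:40.
Nikolai ∩ Jun ∩ Divya ∩ Gita: 07:55-09:30, 10:40-11:00, 12:05-15:15, 15:20-17:40.
Nikolai ∩ Jun ∩ Divya ∩ Gita ∩ Zane: 07:55-09:30, 10:40-11:00, 12:05-13:35, 13:50-15:15, 15:20-17:40.
So the common availability across everyone is 07:55-09:30, 10:40-11:00, 12:05-13:35, 13:50-15:15, 15:20-17:40.
The first common window of at least 90 minutes is 07:55-09:30, so the earliest start is 07:55.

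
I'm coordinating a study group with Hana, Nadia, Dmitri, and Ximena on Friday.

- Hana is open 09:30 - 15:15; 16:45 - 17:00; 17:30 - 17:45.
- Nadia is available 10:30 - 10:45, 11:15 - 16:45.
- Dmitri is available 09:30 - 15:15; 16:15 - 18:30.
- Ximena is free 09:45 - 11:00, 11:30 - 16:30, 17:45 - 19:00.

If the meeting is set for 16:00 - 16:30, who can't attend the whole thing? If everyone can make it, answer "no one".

Hana: not fully free for 16:00-16:30. Nadia: free for 16:00-16:30. Dmitri: not fully free for 16:00-16:30. Ximena: free for 16:00-16:30.

Dmitri, Hana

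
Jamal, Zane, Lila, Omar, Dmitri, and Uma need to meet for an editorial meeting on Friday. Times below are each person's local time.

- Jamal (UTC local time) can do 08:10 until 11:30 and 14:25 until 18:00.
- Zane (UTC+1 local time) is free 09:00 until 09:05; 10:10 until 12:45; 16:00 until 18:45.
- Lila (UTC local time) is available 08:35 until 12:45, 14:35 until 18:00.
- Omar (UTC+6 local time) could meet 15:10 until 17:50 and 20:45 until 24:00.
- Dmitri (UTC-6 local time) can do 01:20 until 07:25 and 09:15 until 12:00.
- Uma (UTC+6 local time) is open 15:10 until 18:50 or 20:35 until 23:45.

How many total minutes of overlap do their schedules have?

290

Jamal in UTC: 08:10-11:30, 14:25-18:00.
Zane in UTC: 08:00-08:05, 09:10-11:45, 15:00-17:45 (subtract 1h to convert from UTC+1).
Lila in UTC: 08:35-12:45, 14:35-18:00.
Omar in UTC: 09:10-11:50, 14:45-18:00 (subtract 6h to convert from UTC+6).
Dmitri in UTC: 07:20-13:25, 15:15-18:00 (add 6h to convert from UTC-6).
Uma in UTC: 09:10-12:50, 14:35-17:45 (subtract 6h to convert from UTC+6).
Jamal ∩ Zane: 09:10-11:30, 15:00-17:45.
Jamal ∩ Zane ∩ Lila: 09:10-11:30, 15:00-17:45.
Jamal ∩ Zane ∩ Lila ∩ Omar: 09:10-11:30, 15:00-17:45.
Jamal ∩ Zane ∩ Lila ∩ Omar ∩ Dmitri: 09:10-11:30, 15:15-17:45.
Jamal ∩ Zane ∩ Lila ∩ Omar ∩ Dmitri ∩ Uma: 09:10-11:30, 15:15-17:45.
Summing the common windows: 140 + 150 = 290 minutes.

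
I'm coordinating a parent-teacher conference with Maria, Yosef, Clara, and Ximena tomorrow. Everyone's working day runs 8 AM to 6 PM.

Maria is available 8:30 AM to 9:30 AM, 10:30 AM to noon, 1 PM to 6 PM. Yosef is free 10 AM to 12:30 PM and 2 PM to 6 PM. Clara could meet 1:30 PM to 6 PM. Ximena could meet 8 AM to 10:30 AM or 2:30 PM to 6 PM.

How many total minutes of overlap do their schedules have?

Maria ∩ Yosef: 10:30-12:00, 14:00-18:00.
Maria ∩ Yosef ∩ Clara: 14:00-18:00.
Maria ∩ Yosef ∩ Clara ∩ Ximena: 14:30-18:00.
That's a single block of 210 minutes.

210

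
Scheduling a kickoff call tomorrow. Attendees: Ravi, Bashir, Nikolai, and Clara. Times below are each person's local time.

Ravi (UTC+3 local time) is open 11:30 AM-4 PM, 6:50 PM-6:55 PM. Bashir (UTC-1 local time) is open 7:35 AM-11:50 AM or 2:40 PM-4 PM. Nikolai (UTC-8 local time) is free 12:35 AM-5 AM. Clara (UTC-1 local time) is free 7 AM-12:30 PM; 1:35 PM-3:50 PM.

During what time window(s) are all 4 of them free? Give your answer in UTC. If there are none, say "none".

Ravi in UTC: 08:30-13:00, 15:50-15:55 (subtract 3h to convert from UTC+3).
Bashir in UTC: 08:35-12:50, 15:40-17:00 (add 1h to convert from UTC-1).
Nikolai in UTC: 08:35-13:00 (add 8h to convert from UTC-8).
Clara in UTC: 08:00-13:30, 14:35-16:50 (add 1h to convert from UTC-1).
Ravi ∩ Bashir: 08:35-12:50, 15:50-15:55.
Ravi ∩ Bashir ∩ Nikolai: 08:35-12:50.
Ravi ∩ Bashir ∩ Nikolai ∩ Clara: 08:35-12:50.

08:35-12:50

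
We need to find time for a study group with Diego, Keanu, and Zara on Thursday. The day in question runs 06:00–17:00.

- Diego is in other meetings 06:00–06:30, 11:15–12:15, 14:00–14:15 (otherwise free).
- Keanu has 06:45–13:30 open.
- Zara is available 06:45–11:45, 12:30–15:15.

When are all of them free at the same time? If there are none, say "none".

Diego free: 06:30-11:15, 12:15-14:00, 14:15-17:00 (invert busy blocks within the working day).
Keanu free: 06:45-13:30.
Zara free: 06:45-11:45, 12:30-15:15.
Diego ∩ Keanu: 06:45-11:15, 12:15-13:30.
Diego ∩ Keanu ∩ Zara: 06:45-11:15, 12:30-13:30.

06:45-11:15, 12:30-13:30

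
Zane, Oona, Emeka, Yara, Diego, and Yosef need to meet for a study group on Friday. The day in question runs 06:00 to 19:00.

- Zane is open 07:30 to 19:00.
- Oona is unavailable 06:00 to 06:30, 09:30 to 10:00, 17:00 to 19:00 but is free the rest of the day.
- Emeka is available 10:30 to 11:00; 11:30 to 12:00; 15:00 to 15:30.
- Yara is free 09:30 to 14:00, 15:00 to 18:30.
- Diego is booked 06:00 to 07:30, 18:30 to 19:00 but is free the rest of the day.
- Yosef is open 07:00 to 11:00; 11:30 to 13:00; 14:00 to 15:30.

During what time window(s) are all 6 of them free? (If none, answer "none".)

10:30-11:00, 11:30-12:00, 15:00-15:30

Zane free: 07:30-19:00.
Oona free: 06:30-09:30, 10:00-17:00 (invert busy blocks within the working day).
Emeka free: 10:30-11:00, 11:30-12:00, 15:00-15:30.
Yara free: 09:30-14:00, 15:00-18:30.
Diego free: 07:30-18:30 (invert busy blocks within the working day).
Yosef free: 07:00-11:00, 11:30-13:00, 14:00-15:30.
Zane ∩ Oona: 07:30-09:30, 10:00-17:00.
Zane ∩ Oona ∩ Emeka: 10:30-11:00, 11:30-12:00, 15:00-15:30.
Zane ∩ Oona ∩ Emeka ∩ Yara: 10:30-11:00, 11:30-12:00, 15:00-15:30.
Zane ∩ Oona ∩ Emeka ∩ Yara ∩ Diego: 10:30-11:00, 11:30-12:00, 15:00-15:30.
Zane ∩ Oona ∩ Emeka ∩ Yara ∩ Diego ∩ Yosef: 10:30-11:00, 11:30-12:00, 15:00-15:30.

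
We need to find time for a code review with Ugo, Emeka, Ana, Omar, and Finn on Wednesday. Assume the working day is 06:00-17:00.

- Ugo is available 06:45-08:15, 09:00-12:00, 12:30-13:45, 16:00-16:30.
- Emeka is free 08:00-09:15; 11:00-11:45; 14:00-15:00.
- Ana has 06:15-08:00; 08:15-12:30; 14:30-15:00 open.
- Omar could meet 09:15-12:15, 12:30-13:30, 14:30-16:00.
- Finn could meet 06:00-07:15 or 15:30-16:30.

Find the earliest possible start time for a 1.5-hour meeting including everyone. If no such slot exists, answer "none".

none

Ugo ∩ Emeka: 08:00-08:15, 09:00-09:15, 11:00-11:45.
Ugo ∩ Emeka ∩ Ana: 09:00-09:15, 11:00-11:45.
Ugo ∩ Emeka ∩ Ana ∩ Omar: 11:00-11:45.
Ugo ∩ Emeka ∩ Ana ∩ Omar ∩ Finn: ∅.
There is no time when everyone is free.
No common window is at least 90 minutes long.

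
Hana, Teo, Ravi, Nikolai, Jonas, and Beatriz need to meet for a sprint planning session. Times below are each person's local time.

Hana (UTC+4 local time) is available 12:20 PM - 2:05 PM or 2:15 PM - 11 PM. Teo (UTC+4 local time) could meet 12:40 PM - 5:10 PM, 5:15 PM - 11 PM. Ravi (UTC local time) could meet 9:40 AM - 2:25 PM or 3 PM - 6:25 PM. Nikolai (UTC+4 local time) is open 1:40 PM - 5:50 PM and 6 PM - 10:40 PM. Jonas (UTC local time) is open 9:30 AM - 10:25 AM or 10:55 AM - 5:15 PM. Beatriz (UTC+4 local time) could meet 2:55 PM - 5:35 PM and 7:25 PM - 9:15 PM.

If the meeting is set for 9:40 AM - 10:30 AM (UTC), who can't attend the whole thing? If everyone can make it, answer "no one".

Beatriz, Hana, Jonas

Hana in UTC: 08:20-10:05, 10:15-19:00 (subtract 4h to convert from UTC+4).
Teo in UTC: 08:40-13:10, 13:15-19:00 (subtract 4h to convert from UTC+4).
Ravi in UTC: 09:40-14:25, 15:00-18:25.
Nikolai in UTC: 09:40-13:50, 14:00-18:40 (subtract 4h to convert from UTC+4).
Jonas in UTC: 09:30-10:25, 10:55-17:15.
Beatriz in UTC: 10:55-13:35, 15:25-17:15 (subtract 4h to convert from UTC+4).
Hana: not fully free for 09:40-10:30. Teo: free for 09:40-10:30. Ravi: free for 09:40-10:30. Nikolai: free for 09:40-10:30. Jonas: not fully free for 09:40-10:30. Beatriz: not fully free for 09:40-10:30.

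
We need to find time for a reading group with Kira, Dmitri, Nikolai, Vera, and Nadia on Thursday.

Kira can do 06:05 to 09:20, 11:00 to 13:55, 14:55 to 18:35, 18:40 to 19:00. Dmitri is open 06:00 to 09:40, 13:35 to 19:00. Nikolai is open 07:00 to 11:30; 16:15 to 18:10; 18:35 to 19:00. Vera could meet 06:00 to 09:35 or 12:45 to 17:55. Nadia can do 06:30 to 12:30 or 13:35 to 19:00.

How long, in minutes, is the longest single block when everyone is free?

Kira ∩ Dmitri: 06:05-09:20, 13:35-13:55, 14:55-18:35, 18:40-19:00.
Kira ∩ Dmitri ∩ Nikolai: 07:00-09:20, 16:15-18:10, 18:40-19:00.
Kira ∩ Dmitri ∩ Nikolai ∩ Vera: 07:00-09:20, 16:15-17:55.
Kira ∩ Dmitri ∩ Nikolai ∩ Vera ∩ Nadia: 07:00-09:20, 16:15-17:55.
The longest is 07:00-09:20 at 140 minutes.

140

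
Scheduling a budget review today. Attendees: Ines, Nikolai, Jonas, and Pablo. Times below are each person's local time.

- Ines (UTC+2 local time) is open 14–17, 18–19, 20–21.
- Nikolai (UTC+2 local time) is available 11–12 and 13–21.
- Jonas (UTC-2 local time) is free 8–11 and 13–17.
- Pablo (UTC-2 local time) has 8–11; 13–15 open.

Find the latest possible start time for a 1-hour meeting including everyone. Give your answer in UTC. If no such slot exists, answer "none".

16:00

Ines in UTC: 12:00-15:00, 16:00-17:00, 18:00-19:00 (subtract 2h to convert from UTC+2).
Nikolai in UTC: 09:00-10:00, 11:00-19:00 (subtract 2h to convert from UTC+2).
Jonas in UTC: 10:00-13:00, 15:00-19:00 (add 2h to convert from UTC-2).
Pablo in UTC: 10:00-13:00, 15:00-17:00 (add 2h to convert from UTC-2).
Ines ∩ Nikolai: 12:00-15:00, 16:00-17:00, 18:00-19:00.
Ines ∩ Nikolai ∩ Jonas: 12:00-13:00, 16:00-17:00, 18:00-19:00.
Ines ∩ Nikolai ∩ Jonas ∩ Pablo: 12:00-13:00, 16:00-17:00.
The last common window of at least 60 minutes is 16:00-17:00; a 60-minute meeting can start as late as 16:00 and still end by 17:00.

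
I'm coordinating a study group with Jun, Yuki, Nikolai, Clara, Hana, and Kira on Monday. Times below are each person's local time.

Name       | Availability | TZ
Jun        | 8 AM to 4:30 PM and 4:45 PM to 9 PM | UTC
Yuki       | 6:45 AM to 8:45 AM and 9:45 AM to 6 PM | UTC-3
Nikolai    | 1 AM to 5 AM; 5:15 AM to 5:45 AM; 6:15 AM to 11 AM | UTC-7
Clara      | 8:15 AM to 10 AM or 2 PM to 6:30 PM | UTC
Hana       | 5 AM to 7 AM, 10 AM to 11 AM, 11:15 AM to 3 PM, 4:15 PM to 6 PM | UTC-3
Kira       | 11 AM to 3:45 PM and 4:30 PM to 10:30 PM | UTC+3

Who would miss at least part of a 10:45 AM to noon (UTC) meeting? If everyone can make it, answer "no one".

Jun in UTC: 08:00-16:30, 16:45-21:00.
Yuki in UTC: 09:45-11:45, 12:45-21:00 (add 3h to convert from UTC-3).
Nikolai in UTC: 08:00-12:00, 12:15-12:45, 13:15-18:00 (add 7h to convert from UTC-7).
Clara in UTC: 08:15-10:00, 14:00-18:30.
Hana in UTC: 08:00-10:00, 13:00-14:00, 14:15-18:00, 19:15-21:00 (add 3h to convert from UTC-3).
Kira in UTC: 08:00-12:45, 13:30-19:30 (subtract 3h to convert from UTC+3).
Jun: free for 10:45-12:00. Yuki: not fully free for 10:45-12:00. Nikolai: free for 10:45-12:00. Clara: not fully free for 10:45-12:00. Hana: not fully free for 10:45-12:00. Kira: free for 10:45-12:00.

Clara, Hana, Yuki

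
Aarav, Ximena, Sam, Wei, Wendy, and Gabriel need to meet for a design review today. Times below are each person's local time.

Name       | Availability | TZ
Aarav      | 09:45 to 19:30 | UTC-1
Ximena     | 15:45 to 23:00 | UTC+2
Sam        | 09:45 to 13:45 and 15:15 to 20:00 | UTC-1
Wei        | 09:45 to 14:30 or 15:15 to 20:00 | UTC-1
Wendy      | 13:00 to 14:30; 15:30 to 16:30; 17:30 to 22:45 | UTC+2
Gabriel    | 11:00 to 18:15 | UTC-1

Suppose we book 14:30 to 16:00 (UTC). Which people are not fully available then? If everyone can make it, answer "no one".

Aarav in UTC: 10:45-20:30 (add 1h to convert from UTC-1).
Ximena in UTC: 13:45-21:00 (subtract 2h to convert from UTC+2).
Sam in UTC: 10:45-14:45, 16:15-21:00 (add 1h to convert from UTC-1).
Wei in UTC: 10:45-15:30, 16:15-21:00 (add 1h to convert from UTC-1).
Wendy in UTC: 11:00-12:30, 13:30-14:30, 15:30-20:45 (subtract 2h to convert from UTC+2).
Gabriel in UTC: 12:00-19:15 (add 1h to convert from UTC-1).
Aarav: free for 14:30-16:00. Ximena: free for 14:30-16:00. Sam: not fully free for 14:30-16:00. Wei: not fully free for 14:30-16:00. Wendy: not fully free for 14:30-16:00. Gabriel: free for 14:30-16:00.

Sam, Wei, Wendy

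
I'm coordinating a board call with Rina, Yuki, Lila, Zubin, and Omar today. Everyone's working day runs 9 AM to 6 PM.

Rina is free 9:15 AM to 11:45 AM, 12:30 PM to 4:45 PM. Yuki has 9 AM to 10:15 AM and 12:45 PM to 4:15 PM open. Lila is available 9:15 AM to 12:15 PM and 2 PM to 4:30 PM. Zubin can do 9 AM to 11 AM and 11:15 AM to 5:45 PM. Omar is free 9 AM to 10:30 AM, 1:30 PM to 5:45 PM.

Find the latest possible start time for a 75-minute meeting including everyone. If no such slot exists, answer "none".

15:00

Rina ∩ Yuki: 09:15-10:15, 12:45-16:15.
Rina ∩ Yuki ∩ Lila: 09:15-10:15, 14:00-16:15.
Rina ∩ Yuki ∩ Lila ∩ Zubin: 09:15-10:15, 14:00-16:15.
Rina ∩ Yuki ∩ Lila ∩ Zubin ∩ Omar: 09:15-10:15, 14:00-16:15.
So the common availability across everyone is 09:15-10:15, 14:00-16:15.
The last common window of at least 75 minutes is 14:00-16:15; a 75-minute meeting can start as late as 15:00 and still end by 16:15.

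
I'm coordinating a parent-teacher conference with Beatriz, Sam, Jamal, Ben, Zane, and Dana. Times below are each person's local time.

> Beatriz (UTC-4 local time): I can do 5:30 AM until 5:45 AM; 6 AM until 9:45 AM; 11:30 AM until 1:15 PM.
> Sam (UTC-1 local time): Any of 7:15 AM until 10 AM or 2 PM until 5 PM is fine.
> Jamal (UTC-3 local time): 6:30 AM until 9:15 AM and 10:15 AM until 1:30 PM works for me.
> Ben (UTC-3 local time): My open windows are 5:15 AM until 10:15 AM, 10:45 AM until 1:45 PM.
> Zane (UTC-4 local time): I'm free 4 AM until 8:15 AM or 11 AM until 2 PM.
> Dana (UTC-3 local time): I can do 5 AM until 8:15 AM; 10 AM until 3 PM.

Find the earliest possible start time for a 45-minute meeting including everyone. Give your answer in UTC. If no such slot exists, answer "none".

10:00

Beatriz in UTC: 09:30-09:45, 10:00-13:45, 15:30-17:15 (add 4h to convert from UTC-4).
Sam in UTC: 08:15-11:00, 15:00-18:00 (add 1h to convert from UTC-1).
Jamal in UTC: 09:30-12:15, 13:15-16:30 (add 3h to convert from UTC-3).
Ben in UTC: 08:15-13:15, 13:45-16:45 (add 3h to convert from UTC-3).
Zane in UTC: 08:00-12:15, 15:00-18:00 (add 4h to convert from UTC-4).
Dana in UTC: 08:00-11:15, 13:00-18:00 (add 3h to convert from UTC-3).
Beatriz ∩ Sam: 09:30-09:45, 10:00-11:00, 15:30-17:15.
Beatriz ∩ Sam ∩ Jamal: 09:30-09:45, 10:00-11:00, 15:30-16:30.
Beatriz ∩ Sam ∩ Jamal ∩ Ben: 09:30-09:45, 10:00-11:00, 15:30-16:30.
Beatriz ∩ Sam ∩ Jamal ∩ Ben ∩ Zane: 09:30-09:45, 10:00-11:00, 15:30-16:30.
Beatriz ∩ Sam ∩ Jamal ∩ Ben ∩ Zane ∩ Dana: 09:30-09:45, 10:00-11:00, 15:30-16:30.
So the common availability across everyone is 09:30-09:45, 10:00-11:00, 15:30-16:30.
The first common window of at least 45 minutes is 10:00-11:00, so the earliest start is 10:00.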